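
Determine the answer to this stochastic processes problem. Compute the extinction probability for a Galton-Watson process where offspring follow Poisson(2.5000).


Since mu = 2.5000 > 1, extinction prob q < 1.
Solve s = exp(mu*(s-1)) iteratively.
q = 0.1074

0.1074


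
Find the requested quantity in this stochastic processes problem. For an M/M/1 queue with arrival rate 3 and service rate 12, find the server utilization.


rho = lambda/mu
= 3/12
= 0.2500

0.2500


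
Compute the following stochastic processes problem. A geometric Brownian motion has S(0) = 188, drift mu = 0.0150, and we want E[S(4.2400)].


E[S(t)] = S(0) * exp(mu * t)
= 188 * exp(0.0150 * 4.2400)
= 188 * 1.0657
= 200.3452

200.3452


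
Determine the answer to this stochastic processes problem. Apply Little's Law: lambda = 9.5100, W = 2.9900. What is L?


Little's Law: L = lambda * W
= 9.5100 * 2.9900
= 28.4349

28.4349


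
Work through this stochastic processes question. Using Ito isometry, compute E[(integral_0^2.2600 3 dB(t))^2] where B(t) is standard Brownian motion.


By Ito isometry: E[(int f dB)^2] = int f^2 dt
= 3^2 * 2.2600
= 9 * 2.2600 = 20.3400

20.3400


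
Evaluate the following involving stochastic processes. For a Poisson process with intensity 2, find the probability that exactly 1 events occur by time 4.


P(N(t)=k) = (lambda*t)^k * exp(-lambda*t) / k!
lambda*t = 8
= 8^1 * exp(-8) / 1!
= 8 * 3.3546e-04 / 1
= 0.0027

0.0027


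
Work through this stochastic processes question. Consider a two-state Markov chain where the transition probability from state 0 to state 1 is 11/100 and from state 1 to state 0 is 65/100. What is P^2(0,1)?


Computing P^2 by matrix multiplication.
P = [[0.8900, 0.1100], [0.6500, 0.3500]]
After raising P to the power 2:
P^2(0,1) = 0.1364

0.1364


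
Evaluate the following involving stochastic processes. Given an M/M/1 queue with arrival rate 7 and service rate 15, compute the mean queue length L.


rho = 7/15 = 0.4667
L = rho/(1-rho)
= 0.4667/0.5333
= 0.8750

0.8750


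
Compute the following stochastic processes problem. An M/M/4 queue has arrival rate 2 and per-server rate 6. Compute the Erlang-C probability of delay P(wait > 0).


a = lambda/mu = 0.3333
rho = a/c = 0.0833
Erlang-C formula applied:
C(c,a) = 4.0209e-04

4.0209e-04


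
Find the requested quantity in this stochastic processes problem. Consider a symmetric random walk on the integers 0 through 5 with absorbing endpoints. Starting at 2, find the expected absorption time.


For symmetric RW on 0,...,N with absorbing barriers, E(i) = i*(N-i)
E(2) = 2 * 3 = 6

6


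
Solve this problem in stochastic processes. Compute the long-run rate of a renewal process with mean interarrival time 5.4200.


Long-run renewal rate = 1/E(X)
= 1/5.4200
= 0.1845

0.1845


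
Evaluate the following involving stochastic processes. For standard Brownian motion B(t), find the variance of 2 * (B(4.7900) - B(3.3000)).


Var(alpha*(B(t)-B(s))) = alpha^2 * (t-s)
= 2^2 * (4.7900 - 3.3000)
= 4 * 1.4900
= 5.9600

5.9600


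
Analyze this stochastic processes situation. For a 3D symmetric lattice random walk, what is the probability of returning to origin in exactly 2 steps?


P(return in 2 steps) = P(reverse first step) = 1/(2d)
= 1/6
= 0.1667

0.1667


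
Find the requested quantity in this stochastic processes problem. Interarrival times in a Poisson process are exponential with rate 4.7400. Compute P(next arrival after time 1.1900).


P(X > t) = exp(-lambda * t)
= exp(-4.7400 * 1.1900)
= exp(-5.6406) = 0.0036

0.0036


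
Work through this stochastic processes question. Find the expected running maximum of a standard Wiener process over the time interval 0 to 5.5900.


E(max B(s)) = sqrt(2t/pi)
= sqrt(2*5.5900/pi)
= sqrt(3.5587)
= 1.8865

1.8865


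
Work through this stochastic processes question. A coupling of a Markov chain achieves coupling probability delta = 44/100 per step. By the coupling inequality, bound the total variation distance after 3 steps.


TV distance bound <= (1-delta)^n
= (1 - 0.4400)^3
= 0.5600^3
= 0.1756

0.1756


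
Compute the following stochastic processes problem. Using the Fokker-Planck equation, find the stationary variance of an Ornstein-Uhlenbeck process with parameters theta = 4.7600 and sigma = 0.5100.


Stationary variance = sigma^2 / (2*theta)
= 0.5100^2 / (2*4.7600)
= 0.2601 / 9.5200
= 0.0273

0.0273


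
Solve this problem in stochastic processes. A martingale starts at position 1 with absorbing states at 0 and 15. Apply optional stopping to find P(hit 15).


By optional stopping theorem: E(M at tau) = M(0) = 1
P(hit 15)*15 + P(hit 0)*0 = 1
P(hit 15) = (1 - 0)/(15 - 0) = 1/15 = 0.0667

0.0667


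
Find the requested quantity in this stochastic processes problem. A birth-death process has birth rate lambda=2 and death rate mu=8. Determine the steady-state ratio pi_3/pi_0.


For birth-death process, pi_n/pi_0 = (lambda/mu)^n
= (2/8)^3
= 0.0156

0.0156


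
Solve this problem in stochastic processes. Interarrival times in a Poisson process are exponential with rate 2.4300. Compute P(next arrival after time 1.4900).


P(X > t) = exp(-lambda * t)
= exp(-2.4300 * 1.4900)
= exp(-3.6207) = 0.0268

0.0268


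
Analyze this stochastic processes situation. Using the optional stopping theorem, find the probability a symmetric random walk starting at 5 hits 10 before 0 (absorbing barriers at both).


By optional stopping theorem: E(M at tau) = M(0) = 5
P(hit 10)*10 + P(hit 0)*0 = 5
P(hit 10) = (5 - 0)/(10 - 0) = 1/2 = 0.5000

0.5000


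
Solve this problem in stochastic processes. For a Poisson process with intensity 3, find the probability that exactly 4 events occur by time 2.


P(N(t)=k) = (lambda*t)^k * exp(-lambda*t) / k!
lambda*t = 6
= 6^4 * exp(-6) / 4!
= 1296 * 0.0025 / 24
= 0.1339

0.1339


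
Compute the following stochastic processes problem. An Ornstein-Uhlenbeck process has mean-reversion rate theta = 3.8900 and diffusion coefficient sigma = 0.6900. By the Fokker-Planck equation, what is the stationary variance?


Stationary variance = sigma^2 / (2*theta)
= 0.6900^2 / (2*3.8900)
= 0.4761 / 7.7800
= 0.0612

0.0612


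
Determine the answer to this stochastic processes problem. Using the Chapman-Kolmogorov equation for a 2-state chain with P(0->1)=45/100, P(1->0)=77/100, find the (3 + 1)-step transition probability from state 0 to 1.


P^4 = P^3 * P^1
Computing via matrix multiplication of the transition matrix.
Entry (0,1) of P^4 = 0.3680

0.3680


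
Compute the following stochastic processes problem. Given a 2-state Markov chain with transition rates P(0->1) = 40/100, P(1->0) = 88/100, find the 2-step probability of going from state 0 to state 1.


Computing P^2 by matrix multiplication.
P = [[0.6000, 0.4000], [0.8800, 0.1200]]
After raising P to the power 2:
P^2(0,1) = 0.2880

0.2880


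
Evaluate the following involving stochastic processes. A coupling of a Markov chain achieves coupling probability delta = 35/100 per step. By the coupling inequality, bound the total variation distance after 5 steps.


TV distance bound <= (1-delta)^n
= (1 - 0.3500)^5
= 0.6500^5
= 0.1160

0.1160


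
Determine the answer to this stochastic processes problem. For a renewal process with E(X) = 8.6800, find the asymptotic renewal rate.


Long-run renewal rate = 1/E(X)
= 1/8.6800
= 0.1152

0.1152


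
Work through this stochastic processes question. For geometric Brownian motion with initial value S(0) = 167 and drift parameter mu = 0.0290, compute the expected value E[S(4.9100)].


E[S(t)] = S(0) * exp(mu * t)
= 167 * exp(0.0290 * 4.9100)
= 167 * 1.1530
= 192.5554

192.5554


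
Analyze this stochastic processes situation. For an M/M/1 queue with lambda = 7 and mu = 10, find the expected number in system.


rho = 7/10 = 0.7000
L = rho/(1-rho)
= 0.7000/0.3000
= 2.3333

2.3333


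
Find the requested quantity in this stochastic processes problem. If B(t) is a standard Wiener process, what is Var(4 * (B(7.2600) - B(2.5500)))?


Var(alpha*(B(t)-B(s))) = alpha^2 * (t-s)
= 4^2 * (7.2600 - 2.5500)
= 16 * 4.7100
= 75.3600

75.3600


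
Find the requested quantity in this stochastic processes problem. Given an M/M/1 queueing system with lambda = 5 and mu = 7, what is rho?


rho = lambda/mu
= 5/7
= 0.7143

0.7143


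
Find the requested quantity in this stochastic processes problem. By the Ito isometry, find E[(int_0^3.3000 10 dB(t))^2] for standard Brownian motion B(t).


By Ito isometry: E[(int f dB)^2] = int f^2 dt
= 10^2 * 3.3000
= 100 * 3.3000 = 330.0000

330.0000


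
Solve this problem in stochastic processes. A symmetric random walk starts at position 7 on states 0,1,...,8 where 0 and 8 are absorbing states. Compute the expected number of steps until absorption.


For symmetric RW on 0,...,N with absorbing barriers, E(i) = i*(N-i)
E(7) = 7 * 1 = 7

7


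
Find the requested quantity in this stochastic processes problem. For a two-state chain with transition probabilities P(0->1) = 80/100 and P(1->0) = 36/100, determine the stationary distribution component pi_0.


Stationary distribution: pi_0 = p10/(p01+p10), pi_1 = p01/(p01+p10)
p01 = 0.8000, p10 = 0.3600
pi_0 = 0.3103

0.3103


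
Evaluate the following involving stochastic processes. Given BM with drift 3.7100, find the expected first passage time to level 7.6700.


Expected first passage time = a/mu
= 7.6700/3.7100
= 2.0674

2.0674


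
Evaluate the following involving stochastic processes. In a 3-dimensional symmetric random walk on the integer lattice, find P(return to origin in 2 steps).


P(return in 2 steps) = P(reverse first step) = 1/(2d)
= 1/6
= 0.1667

0.1667


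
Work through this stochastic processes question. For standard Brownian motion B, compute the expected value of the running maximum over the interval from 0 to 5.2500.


E(max B(s)) = sqrt(2t/pi)
= sqrt(2*5.2500/pi)
= sqrt(3.3423)
= 1.8282

1.8282


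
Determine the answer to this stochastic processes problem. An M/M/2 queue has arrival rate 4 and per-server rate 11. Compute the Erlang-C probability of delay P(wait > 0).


a = lambda/mu = 0.3636
rho = a/c = 0.1818
Erlang-C formula applied:
C(c,a) = 0.0559

0.0559


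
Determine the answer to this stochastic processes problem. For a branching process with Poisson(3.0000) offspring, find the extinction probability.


Since mu = 3.0000 > 1, extinction prob q < 1.
Solve s = exp(mu*(s-1)) iteratively.
q = 0.0595

0.0595


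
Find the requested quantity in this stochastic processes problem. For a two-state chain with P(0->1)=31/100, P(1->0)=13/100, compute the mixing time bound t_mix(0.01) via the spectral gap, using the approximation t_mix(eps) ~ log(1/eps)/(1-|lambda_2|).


lambda_2 = |1 - p01 - p10| = |1 - 0.3100 - 0.1300| = 0.5600
t_mix ~ log(1/eps)/(1 - |lambda_2|)
= log(100)/(1 - 0.5600) = 4.6052/0.4400
= 10.4663

10.4663


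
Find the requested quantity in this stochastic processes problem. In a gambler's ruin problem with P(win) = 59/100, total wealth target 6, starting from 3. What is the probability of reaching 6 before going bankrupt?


Gambler's ruin formula:
r = q/p = 0.4100/0.5900 = 0.6949
P(win) = (1 - r^i)/(1 - r^N)
= (1 - 0.6949^3)/(1 - 0.6949^6)
= 0.7487

0.7487


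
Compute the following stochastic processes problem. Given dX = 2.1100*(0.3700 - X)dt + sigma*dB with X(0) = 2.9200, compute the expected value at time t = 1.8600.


E[X(t)] = mu + (X(0) - mu)*exp(-theta*t)
= 0.3700 + (2.9200 - 0.3700)*exp(-2.1100*1.8600)
= 0.3700 + 2.5500 * 0.0198
= 0.4204

0.4204


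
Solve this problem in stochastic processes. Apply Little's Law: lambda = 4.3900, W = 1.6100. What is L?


Little's Law: L = lambda * W
= 4.3900 * 1.6100
= 7.0679

7.0679


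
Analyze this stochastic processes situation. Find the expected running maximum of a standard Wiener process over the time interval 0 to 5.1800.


E(max B(s)) = sqrt(2t/pi)
= sqrt(2*5.1800/pi)
= sqrt(3.2977)
= 1.8160

1.8160


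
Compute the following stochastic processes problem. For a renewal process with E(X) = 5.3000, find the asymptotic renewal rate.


Long-run renewal rate = 1/E(X)
= 1/5.3000
= 0.1887

0.1887


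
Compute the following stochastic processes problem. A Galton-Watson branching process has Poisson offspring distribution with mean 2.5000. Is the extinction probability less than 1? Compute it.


Since mu = 2.5000 > 1, extinction prob q < 1.
Solve s = exp(mu*(s-1)) iteratively.
q = 0.1074

0.1074


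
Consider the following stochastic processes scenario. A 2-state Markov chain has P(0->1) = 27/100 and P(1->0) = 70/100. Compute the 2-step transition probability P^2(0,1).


Computing P^2 by matrix multiplication.
P = [[0.7300, 0.2700], [0.7000, 0.3000]]
After raising P to the power 2:
P^2(0,1) = 0.2781

0.2781


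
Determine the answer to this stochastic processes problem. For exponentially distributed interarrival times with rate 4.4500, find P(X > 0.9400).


P(X > t) = exp(-lambda * t)
= exp(-4.4500 * 0.9400)
= exp(-4.1830) = 0.0153

0.0153


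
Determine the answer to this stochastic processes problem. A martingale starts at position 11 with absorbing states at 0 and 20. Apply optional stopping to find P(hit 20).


By optional stopping theorem: E(M at tau) = M(0) = 11
P(hit 20)*20 + P(hit 0)*0 = 11
P(hit 20) = (11 - 0)/(20 - 0) = 11/20 = 0.5500

0.5500


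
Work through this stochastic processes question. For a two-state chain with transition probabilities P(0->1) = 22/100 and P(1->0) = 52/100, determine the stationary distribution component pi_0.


Stationary distribution: pi_0 = p10/(p01+p10), pi_1 = p01/(p01+p10)
p01 = 0.2200, p10 = 0.5200
pi_0 = 0.7027

0.7027


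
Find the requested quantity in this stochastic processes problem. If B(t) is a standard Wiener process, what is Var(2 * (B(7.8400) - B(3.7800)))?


Var(alpha*(B(t)-B(s))) = alpha^2 * (t-s)
= 2^2 * (7.8400 - 3.7800)
= 4 * 4.0600
= 16.2400

16.2400


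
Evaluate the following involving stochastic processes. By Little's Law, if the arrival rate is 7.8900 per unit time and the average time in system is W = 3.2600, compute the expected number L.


Little's Law: L = lambda * W
= 7.8900 * 3.2600
= 25.7214

25.7214


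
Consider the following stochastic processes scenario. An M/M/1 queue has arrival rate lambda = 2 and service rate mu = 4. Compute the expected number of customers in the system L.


rho = 2/4 = 0.5000
L = rho/(1-rho)
= 0.5000/0.5000
= 1.0000

1.0000


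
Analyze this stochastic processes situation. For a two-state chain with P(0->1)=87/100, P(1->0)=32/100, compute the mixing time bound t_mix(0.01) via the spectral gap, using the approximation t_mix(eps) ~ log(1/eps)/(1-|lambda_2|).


lambda_2 = |1 - p01 - p10| = |1 - 0.8700 - 0.3200| = 0.1900
t_mix ~ log(1/eps)/(1 - |lambda_2|)
= log(100)/(1 - 0.1900) = 4.6052/0.8100
= 5.6854

5.6854


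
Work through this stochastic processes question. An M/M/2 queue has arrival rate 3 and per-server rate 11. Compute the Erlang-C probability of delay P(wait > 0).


a = lambda/mu = 0.2727
rho = a/c = 0.1364
Erlang-C formula applied:
C(c,a) = 0.0327

0.0327


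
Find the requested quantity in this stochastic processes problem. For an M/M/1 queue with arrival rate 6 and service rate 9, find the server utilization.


rho = lambda/mu
= 6/9
= 0.6667

0.6667


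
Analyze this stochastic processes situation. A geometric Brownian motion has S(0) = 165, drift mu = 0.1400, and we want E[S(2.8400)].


E[S(t)] = S(0) * exp(mu * t)
= 165 * exp(0.1400 * 2.8400)
= 165 * 1.4882
= 245.5610

245.5610


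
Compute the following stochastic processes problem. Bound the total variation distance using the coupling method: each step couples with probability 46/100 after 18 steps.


TV distance bound <= (1-delta)^n
= (1 - 0.4600)^18
= 0.5400^18
= 1.5244e-05

1.5244e-05


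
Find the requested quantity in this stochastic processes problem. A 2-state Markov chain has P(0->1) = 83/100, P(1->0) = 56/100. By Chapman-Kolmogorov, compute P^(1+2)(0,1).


P^3 = P^1 * P^2
Computing via matrix multiplication of the transition matrix.
Entry (0,1) of P^3 = 0.6325

0.6325


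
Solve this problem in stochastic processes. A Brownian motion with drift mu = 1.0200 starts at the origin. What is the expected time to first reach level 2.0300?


Expected first passage time = a/mu
= 2.0300/1.0200
= 1.9902

1.9902


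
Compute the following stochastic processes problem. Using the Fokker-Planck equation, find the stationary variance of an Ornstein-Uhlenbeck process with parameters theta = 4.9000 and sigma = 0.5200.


Stationary variance = sigma^2 / (2*theta)
= 0.5200^2 / (2*4.9000)
= 0.2704 / 9.8000
= 0.0276

0.0276


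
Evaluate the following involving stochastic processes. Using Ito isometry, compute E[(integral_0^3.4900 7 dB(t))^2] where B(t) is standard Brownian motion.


By Ito isometry: E[(int f dB)^2] = int f^2 dt
= 7^2 * 3.4900
= 49 * 3.4900 = 171.0100

171.0100


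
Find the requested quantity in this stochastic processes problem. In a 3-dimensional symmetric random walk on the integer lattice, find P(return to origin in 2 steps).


P(return in 2 steps) = P(reverse first step) = 1/(2d)
= 1/6
= 0.1667

0.1667


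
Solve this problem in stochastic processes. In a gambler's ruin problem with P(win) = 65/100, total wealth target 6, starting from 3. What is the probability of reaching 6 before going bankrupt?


Gambler's ruin formula:
r = q/p = 0.3500/0.6500 = 0.5385
P(win) = (1 - r^i)/(1 - r^N)
= (1 - 0.5385^3)/(1 - 0.5385^6)
= 0.8650

0.8650


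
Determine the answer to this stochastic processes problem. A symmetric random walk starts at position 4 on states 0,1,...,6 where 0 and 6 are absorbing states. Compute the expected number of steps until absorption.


For symmetric RW on 0,...,N with absorbing barriers, E(i) = i*(N-i)
E(4) = 4 * 2 = 8

8


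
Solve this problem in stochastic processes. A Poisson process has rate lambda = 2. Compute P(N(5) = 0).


P(N(t)=k) = (lambda*t)^k * exp(-lambda*t) / k!
lambda*t = 10
= 10^0 * exp(-10) / 0!
= 1 * 4.5400e-05 / 1
= 4.5400e-05

4.5400e-05


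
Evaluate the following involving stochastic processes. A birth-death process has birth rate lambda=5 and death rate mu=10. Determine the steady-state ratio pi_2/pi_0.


For birth-death process, pi_n/pi_0 = (lambda/mu)^n
= (5/10)^2
= 0.2500

0.2500


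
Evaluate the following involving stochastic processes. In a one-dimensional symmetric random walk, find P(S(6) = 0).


P(S(6) = 0) = C(6,3) / 4^3
= 20 / 64
= 0.3125

0.3125


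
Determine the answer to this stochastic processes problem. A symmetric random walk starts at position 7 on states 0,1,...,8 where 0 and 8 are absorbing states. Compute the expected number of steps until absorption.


For symmetric RW on 0,...,N with absorbing barriers, E(i) = i*(N-i)
E(7) = 7 * 1 = 7

7


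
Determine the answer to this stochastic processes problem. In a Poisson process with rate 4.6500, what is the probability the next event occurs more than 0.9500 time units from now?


P(X > t) = exp(-lambda * t)
= exp(-4.6500 * 0.9500)
= exp(-4.4175) = 0.0121

0.0121


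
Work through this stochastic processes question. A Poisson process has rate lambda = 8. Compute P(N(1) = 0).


P(N(t)=k) = (lambda*t)^k * exp(-lambda*t) / k!
lambda*t = 8
= 8^0 * exp(-8) / 0!
= 1 * 3.3546e-04 / 1
= 3.3546e-04

3.3546e-04


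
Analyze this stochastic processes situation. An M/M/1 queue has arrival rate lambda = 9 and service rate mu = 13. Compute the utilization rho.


rho = lambda/mu
= 9/13
= 0.6923

0.6923


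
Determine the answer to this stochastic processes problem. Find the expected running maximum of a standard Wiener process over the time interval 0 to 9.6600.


E(max B(s)) = sqrt(2t/pi)
= sqrt(2*9.6600/pi)
= sqrt(6.1497)
= 2.4799

2.4799


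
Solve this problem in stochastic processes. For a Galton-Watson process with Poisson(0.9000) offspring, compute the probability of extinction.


Since mu = 0.9000 <= 1, extinction probability = 1.

1.0000


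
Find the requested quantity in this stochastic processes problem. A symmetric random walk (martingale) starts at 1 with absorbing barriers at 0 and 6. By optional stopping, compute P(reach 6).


By optional stopping theorem: E(M at tau) = M(0) = 1
P(hit 6)*6 + P(hit 0)*0 = 1
P(hit 6) = (1 - 0)/(6 - 0) = 1/6 = 0.1667

0.1667


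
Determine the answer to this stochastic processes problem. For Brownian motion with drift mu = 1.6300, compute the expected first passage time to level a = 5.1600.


Expected first passage time = a/mu
= 5.1600/1.6300
= 3.1656

3.1656


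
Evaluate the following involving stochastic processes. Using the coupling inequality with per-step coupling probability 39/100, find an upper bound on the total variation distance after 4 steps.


TV distance bound <= (1-delta)^n
= (1 - 0.3900)^4
= 0.6100^4
= 0.1385

0.1385


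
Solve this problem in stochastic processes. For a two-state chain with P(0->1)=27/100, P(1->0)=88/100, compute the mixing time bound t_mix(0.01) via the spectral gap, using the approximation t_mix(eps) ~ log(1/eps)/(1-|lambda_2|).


lambda_2 = |1 - p01 - p10| = |1 - 0.2700 - 0.8800| = 0.1500
t_mix ~ log(1/eps)/(1 - |lambda_2|)
= log(100)/(1 - 0.1500) = 4.6052/0.8500
= 5.4178

5.4178


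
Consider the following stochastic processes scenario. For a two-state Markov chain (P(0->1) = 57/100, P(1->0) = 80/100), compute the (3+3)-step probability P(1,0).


P^6 = P^3 * P^3
Computing via matrix multiplication of the transition matrix.
Entry (1,0) of P^6 = 0.5824

0.5824


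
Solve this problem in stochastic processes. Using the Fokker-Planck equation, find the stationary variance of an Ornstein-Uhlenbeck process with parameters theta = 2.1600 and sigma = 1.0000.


Stationary variance = sigma^2 / (2*theta)
= 1.0000^2 / (2*2.1600)
= 1.0000 / 4.3200
= 0.2315

0.2315


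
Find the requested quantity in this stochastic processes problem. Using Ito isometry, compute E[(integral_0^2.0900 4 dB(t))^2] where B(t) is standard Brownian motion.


By Ito isometry: E[(int f dB)^2] = int f^2 dt
= 4^2 * 2.0900
= 16 * 2.0900 = 33.4400

33.4400


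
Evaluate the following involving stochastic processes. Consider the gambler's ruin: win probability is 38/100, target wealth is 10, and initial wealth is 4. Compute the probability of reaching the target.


Gambler's ruin formula:
r = q/p = 0.6200/0.3800 = 1.6316
P(win) = (1 - r^i)/(1 - r^N)
= (1 - 1.6316^4)/(1 - 1.6316^10)
= 0.0459

0.0459


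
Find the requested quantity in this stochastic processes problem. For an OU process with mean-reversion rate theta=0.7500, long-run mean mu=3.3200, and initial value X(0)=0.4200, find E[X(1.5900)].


E[X(t)] = mu + (X(0) - mu)*exp(-theta*t)
= 3.3200 + (0.4200 - 3.3200)*exp(-0.7500*1.5900)
= 3.3200 + -2.9000 * 0.3035
= 2.4400

2.4400


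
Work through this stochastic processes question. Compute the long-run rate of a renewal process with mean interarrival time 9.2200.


Long-run renewal rate = 1/E(X)
= 1/9.2200
= 0.1085

0.1085


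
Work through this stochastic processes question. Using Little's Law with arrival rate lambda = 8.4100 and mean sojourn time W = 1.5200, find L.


Little's Law: L = lambda * W
= 8.4100 * 1.5200
= 12.7832

12.7832


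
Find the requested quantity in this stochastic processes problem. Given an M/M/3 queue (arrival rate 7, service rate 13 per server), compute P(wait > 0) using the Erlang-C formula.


a = lambda/mu = 0.5385
rho = a/c = 0.1795
Erlang-C formula applied:
C(c,a) = 0.0185

0.0185


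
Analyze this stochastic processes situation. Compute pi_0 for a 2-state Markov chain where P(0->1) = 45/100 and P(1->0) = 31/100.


Stationary distribution: pi_0 = p10/(p01+p10), pi_1 = p01/(p01+p10)
p01 = 0.4500, p10 = 0.3100
pi_0 = 0.4079

0.4079


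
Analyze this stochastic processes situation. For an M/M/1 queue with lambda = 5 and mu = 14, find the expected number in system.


rho = 5/14 = 0.3571
L = rho/(1-rho)
= 0.3571/0.6429
= 0.5556

0.5556


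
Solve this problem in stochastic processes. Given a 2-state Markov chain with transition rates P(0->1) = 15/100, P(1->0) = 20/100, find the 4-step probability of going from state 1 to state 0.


Computing P^4 by matrix multiplication.
P = [[0.8500, 0.1500], [0.2000, 0.8000]]
After raising P to the power 4:
P^4(1,0) = 0.4694

0.4694


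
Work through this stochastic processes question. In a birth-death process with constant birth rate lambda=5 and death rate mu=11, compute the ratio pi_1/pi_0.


For birth-death process, pi_n/pi_0 = (lambda/mu)^n
= (5/11)^1
= 0.4545

0.4545


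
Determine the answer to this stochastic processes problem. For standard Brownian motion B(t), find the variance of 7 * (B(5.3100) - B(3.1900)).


Var(alpha*(B(t)-B(s))) = alpha^2 * (t-s)
= 7^2 * (5.3100 - 3.1900)
= 49 * 2.1200
= 103.8800

103.8800


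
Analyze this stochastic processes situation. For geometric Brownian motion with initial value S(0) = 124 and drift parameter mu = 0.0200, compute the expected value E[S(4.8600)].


E[S(t)] = S(0) * exp(mu * t)
= 124 * exp(0.0200 * 4.8600)
= 124 * 1.1021
= 136.6580

136.6580


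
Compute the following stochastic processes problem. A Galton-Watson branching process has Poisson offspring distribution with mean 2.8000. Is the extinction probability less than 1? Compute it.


Since mu = 2.8000 > 1, extinction prob q < 1.
Solve s = exp(mu*(s-1)) iteratively.
q = 0.0750

0.0750


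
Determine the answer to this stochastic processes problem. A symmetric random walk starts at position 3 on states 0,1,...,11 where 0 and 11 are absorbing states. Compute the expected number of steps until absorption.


For symmetric RW on 0,...,N with absorbing barriers, E(i) = i*(N-i)
E(3) = 3 * 8 = 24

24


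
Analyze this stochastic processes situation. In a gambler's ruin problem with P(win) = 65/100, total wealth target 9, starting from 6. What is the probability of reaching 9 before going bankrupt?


Gambler's ruin formula:
r = q/p = 0.3500/0.6500 = 0.5385
P(win) = (1 - r^i)/(1 - r^N)
= (1 - 0.5385^6)/(1 - 0.5385^9)
= 0.9794

0.9794


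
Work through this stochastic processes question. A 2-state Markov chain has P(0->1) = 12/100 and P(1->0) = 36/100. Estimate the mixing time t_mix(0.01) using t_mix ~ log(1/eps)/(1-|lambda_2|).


lambda_2 = |1 - p01 - p10| = |1 - 0.1200 - 0.3600| = 0.5200
t_mix ~ log(1/eps)/(1 - |lambda_2|)
= log(100)/(1 - 0.5200) = 4.6052/0.4800
= 9.5941

9.5941


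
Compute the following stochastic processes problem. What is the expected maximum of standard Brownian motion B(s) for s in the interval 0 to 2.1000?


E(max B(s)) = sqrt(2t/pi)
= sqrt(2*2.1000/pi)
= sqrt(1.3369)
= 1.1562

1.1562


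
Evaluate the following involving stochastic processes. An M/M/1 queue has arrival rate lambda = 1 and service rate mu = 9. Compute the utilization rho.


rho = lambda/mu
= 1/9
= 0.1111

0.1111


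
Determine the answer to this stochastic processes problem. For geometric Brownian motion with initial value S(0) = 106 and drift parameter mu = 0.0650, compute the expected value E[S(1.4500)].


E[S(t)] = S(0) * exp(mu * t)
= 106 * exp(0.0650 * 1.4500)
= 106 * 1.0988
= 116.4764

116.4764


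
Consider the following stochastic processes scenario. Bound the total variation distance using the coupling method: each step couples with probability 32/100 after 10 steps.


TV distance bound <= (1-delta)^n
= (1 - 0.3200)^10
= 0.6800^10
= 0.0211

0.0211


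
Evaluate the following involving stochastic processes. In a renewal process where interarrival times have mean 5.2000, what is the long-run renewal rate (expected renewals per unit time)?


Long-run renewal rate = 1/E(X)
= 1/5.2000
= 0.1923

0.1923


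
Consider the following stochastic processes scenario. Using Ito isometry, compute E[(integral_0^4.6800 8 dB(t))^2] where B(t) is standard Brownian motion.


By Ito isometry: E[(int f dB)^2] = int f^2 dt
= 8^2 * 4.6800
= 64 * 4.6800 = 299.5200

299.5200


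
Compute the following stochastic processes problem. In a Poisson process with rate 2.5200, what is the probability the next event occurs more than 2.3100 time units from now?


P(X > t) = exp(-lambda * t)
= exp(-2.5200 * 2.3100)
= exp(-5.8212) = 0.0030

0.0030


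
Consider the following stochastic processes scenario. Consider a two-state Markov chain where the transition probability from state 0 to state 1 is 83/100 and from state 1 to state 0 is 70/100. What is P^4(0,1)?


Computing P^4 by matrix multiplication.
P = [[0.1700, 0.8300], [0.7000, 0.3000]]
After raising P to the power 4:
P^4(0,1) = 0.4997

0.4997


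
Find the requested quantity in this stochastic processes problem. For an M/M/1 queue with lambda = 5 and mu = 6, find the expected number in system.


rho = 5/6 = 0.8333
L = rho/(1-rho)
= 0.8333/0.1667
= 5.0000

5.0000


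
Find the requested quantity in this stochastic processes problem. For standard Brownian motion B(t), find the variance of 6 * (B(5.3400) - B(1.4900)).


Var(alpha*(B(t)-B(s))) = alpha^2 * (t-s)
= 6^2 * (5.3400 - 1.4900)
= 36 * 3.8500
= 138.6000

138.6000


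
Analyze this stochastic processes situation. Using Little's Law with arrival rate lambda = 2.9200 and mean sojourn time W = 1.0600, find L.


Little's Law: L = lambda * W
= 2.9200 * 1.0600
= 3.0952

3.0952


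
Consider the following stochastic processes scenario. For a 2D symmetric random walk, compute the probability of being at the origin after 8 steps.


P = C(8,4)^2 / 4^8
= 70^2 / 65536
= 4900 / 65536
= 0.0748

0.0748


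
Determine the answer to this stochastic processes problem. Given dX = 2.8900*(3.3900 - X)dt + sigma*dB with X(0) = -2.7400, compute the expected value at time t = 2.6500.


E[X(t)] = mu + (X(0) - mu)*exp(-theta*t)
= 3.3900 + (-2.7400 - 3.3900)*exp(-2.8900*2.6500)
= 3.3900 + -6.1300 * 4.7201e-04
= 3.3871

3.3871


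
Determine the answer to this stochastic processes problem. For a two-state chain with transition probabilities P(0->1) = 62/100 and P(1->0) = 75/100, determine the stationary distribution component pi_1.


Stationary distribution: pi_0 = p10/(p01+p10), pi_1 = p01/(p01+p10)
p01 = 0.6200, p10 = 0.7500
pi_1 = 0.4526

0.4526


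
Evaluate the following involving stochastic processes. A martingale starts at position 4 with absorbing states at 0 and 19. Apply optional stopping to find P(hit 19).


By optional stopping theorem: E(M at tau) = M(0) = 4
P(hit 19)*19 + P(hit 0)*0 = 4
P(hit 19) = (4 - 0)/(19 - 0) = 4/19 = 0.2105

0.2105


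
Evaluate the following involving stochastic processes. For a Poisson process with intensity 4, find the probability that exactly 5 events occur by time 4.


P(N(t)=k) = (lambda*t)^k * exp(-lambda*t) / k!
lambda*t = 16
= 16^5 * exp(-16) / 5!
= 1048576 * 1.1254e-07 / 120
= 9.8335e-04

9.8335e-04


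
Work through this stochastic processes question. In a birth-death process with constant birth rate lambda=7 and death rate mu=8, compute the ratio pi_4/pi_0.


For birth-death process, pi_n/pi_0 = (lambda/mu)^n
= (7/8)^4
= 0.5862

0.5862


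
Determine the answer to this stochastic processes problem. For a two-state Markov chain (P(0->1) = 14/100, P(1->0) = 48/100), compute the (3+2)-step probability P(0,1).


P^5 = P^3 * P^2
Computing via matrix multiplication of the transition matrix.
Entry (0,1) of P^5 = 0.2240

0.2240


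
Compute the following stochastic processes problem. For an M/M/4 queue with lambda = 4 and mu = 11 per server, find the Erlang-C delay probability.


a = lambda/mu = 0.3636
rho = a/c = 0.0909
Erlang-C formula applied:
C(c,a) = 5.5708e-04

5.5708e-04


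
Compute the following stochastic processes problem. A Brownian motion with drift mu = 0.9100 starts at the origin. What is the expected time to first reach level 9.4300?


Expected first passage time = a/mu
= 9.4300/0.9100
= 10.3626

10.3626


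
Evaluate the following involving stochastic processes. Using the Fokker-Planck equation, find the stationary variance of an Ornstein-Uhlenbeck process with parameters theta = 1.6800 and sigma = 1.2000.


Stationary variance = sigma^2 / (2*theta)
= 1.2000^2 / (2*1.6800)
= 1.4400 / 3.3600
= 0.4286

0.4286


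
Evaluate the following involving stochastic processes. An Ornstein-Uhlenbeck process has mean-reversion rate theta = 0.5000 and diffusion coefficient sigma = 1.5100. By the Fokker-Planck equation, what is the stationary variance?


Stationary variance = sigma^2 / (2*theta)
= 1.5100^2 / (2*0.5000)
= 2.2801 / 1.0000
= 2.2801

2.2801


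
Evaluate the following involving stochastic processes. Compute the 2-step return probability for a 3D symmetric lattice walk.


P(return in 2 steps) = P(reverse first step) = 1/(2d)
= 1/6
= 0.1667

0.1667


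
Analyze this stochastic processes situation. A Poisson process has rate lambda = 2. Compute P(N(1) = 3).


P(N(t)=k) = (lambda*t)^k * exp(-lambda*t) / k!
lambda*t = 2
= 2^3 * exp(-2) / 3!
= 8 * 0.1353 / 6
= 0.1804

0.1804


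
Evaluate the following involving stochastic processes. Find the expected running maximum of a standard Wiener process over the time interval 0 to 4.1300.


E(max B(s)) = sqrt(2t/pi)
= sqrt(2*4.1300/pi)
= sqrt(2.6292)
= 1.6215

1.6215


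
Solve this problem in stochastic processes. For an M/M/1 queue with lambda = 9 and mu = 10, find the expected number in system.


rho = 9/10 = 0.9000
L = rho/(1-rho)
= 0.9000/0.1000
= 9.0000

9.0000


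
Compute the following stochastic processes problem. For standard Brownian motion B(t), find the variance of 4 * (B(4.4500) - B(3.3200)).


Var(alpha*(B(t)-B(s))) = alpha^2 * (t-s)
= 4^2 * (4.4500 - 3.3200)
= 16 * 1.1300
= 18.0800

18.0800


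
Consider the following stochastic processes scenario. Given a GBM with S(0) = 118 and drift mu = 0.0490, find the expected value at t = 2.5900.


E[S(t)] = S(0) * exp(mu * t)
= 118 * exp(0.0490 * 2.5900)
= 118 * 1.1353
= 133.9672

133.9672


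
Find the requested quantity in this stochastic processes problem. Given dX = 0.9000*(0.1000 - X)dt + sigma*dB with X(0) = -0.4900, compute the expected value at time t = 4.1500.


E[X(t)] = mu + (X(0) - mu)*exp(-theta*t)
= 0.1000 + (-0.4900 - 0.1000)*exp(-0.9000*4.1500)
= 0.1000 + -0.5900 * 0.0239
= 0.0859

0.0859


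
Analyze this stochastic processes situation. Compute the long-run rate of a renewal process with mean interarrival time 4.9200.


Long-run renewal rate = 1/E(X)
= 1/4.9200
= 0.2033

0.2033


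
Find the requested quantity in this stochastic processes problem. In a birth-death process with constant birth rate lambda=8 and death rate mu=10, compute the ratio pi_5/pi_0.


For birth-death process, pi_n/pi_0 = (lambda/mu)^n
= (8/10)^5
= 0.3277

0.3277


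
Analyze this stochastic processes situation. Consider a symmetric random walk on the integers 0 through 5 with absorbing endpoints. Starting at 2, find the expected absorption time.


For symmetric RW on 0,...,N with absorbing barriers, E(i) = i*(N-i)
E(2) = 2 * 3 = 6

6


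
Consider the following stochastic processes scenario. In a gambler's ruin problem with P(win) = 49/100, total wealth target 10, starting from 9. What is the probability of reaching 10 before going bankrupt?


Gambler's ruin formula:
r = q/p = 0.5100/0.4900 = 1.0408
P(win) = (1 - r^i)/(1 - r^N)
= (1 - 1.0408^9)/(1 - 1.0408^10)
= 0.8811

0.8811


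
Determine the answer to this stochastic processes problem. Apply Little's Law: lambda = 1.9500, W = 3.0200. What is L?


Little's Law: L = lambda * W
= 1.9500 * 3.0200
= 5.8890

5.8890


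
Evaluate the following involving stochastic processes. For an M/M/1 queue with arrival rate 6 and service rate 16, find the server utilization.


rho = lambda/mu
= 6/16
= 0.3750

0.3750


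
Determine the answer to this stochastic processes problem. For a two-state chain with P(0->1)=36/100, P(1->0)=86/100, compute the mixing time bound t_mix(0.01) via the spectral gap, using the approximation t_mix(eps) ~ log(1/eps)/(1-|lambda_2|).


lambda_2 = |1 - p01 - p10| = |1 - 0.3600 - 0.8600| = 0.2200
t_mix ~ log(1/eps)/(1 - |lambda_2|)
= log(100)/(1 - 0.2200) = 4.6052/0.7800
= 5.9041

5.9041


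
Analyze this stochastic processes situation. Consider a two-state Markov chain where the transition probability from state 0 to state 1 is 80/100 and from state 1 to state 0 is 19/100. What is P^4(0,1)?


Computing P^4 by matrix multiplication.
P = [[0.2000, 0.8000], [0.1900, 0.8100]]
After raising P to the power 4:
P^4(0,1) = 0.8081

0.8081


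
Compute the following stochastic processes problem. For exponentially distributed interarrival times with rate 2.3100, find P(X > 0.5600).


P(X > t) = exp(-lambda * t)
= exp(-2.3100 * 0.5600)
= exp(-1.2936) = 0.2743

0.2743


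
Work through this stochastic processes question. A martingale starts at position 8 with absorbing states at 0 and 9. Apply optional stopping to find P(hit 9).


By optional stopping theorem: E(M at tau) = M(0) = 8
P(hit 9)*9 + P(hit 0)*0 = 8
P(hit 9) = (8 - 0)/(9 - 0) = 8/9 = 0.8889

0.8889


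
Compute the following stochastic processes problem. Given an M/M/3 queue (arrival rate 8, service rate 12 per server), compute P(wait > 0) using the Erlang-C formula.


a = lambda/mu = 0.6667
rho = a/c = 0.2222
Erlang-C formula applied:
C(c,a) = 0.0325

0.0325


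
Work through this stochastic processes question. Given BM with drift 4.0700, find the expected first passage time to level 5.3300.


Expected first passage time = a/mu
= 5.3300/4.0700
= 1.3096

1.3096


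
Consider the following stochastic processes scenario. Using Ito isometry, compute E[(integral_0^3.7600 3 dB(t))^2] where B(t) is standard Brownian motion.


By Ito isometry: E[(int f dB)^2] = int f^2 dt
= 3^2 * 3.7600
= 9 * 3.7600 = 33.8400

33.8400


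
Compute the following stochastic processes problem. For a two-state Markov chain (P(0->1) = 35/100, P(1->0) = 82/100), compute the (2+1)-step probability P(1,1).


P^3 = P^2 * P^1
Computing via matrix multiplication of the transition matrix.
Entry (1,1) of P^3 = 0.2957

0.2957


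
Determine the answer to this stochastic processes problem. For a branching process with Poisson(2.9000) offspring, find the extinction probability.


Since mu = 2.9000 > 1, extinction prob q < 1.
Solve s = exp(mu*(s-1)) iteratively.
q = 0.0668

0.0668


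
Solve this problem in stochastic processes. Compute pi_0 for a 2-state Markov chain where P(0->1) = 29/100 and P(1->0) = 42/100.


Stationary distribution: pi_0 = p10/(p01+p10), pi_1 = p01/(p01+p10)
p01 = 0.2900, p10 = 0.4200
pi_0 = 0.5915

0.5915


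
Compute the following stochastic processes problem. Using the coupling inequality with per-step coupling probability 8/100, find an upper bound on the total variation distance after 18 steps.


TV distance bound <= (1-delta)^n
= (1 - 0.0800)^18
= 0.9200^18
= 0.2229

0.2229


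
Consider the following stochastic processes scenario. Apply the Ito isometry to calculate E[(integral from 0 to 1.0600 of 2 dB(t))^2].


By Ito isometry: E[(int f dB)^2] = int f^2 dt
= 2^2 * 1.0600
= 4 * 1.0600 = 4.2400

4.2400


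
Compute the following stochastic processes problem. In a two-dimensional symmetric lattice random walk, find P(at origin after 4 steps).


P = C(4,2)^2 / 4^4
= 6^2 / 256
= 36 / 256
= 0.1406

0.1406


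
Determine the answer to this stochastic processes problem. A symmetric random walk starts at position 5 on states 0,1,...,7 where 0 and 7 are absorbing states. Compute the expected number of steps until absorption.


For symmetric RW on 0,...,N with absorbing barriers, E(i) = i*(N-i)
E(5) = 5 * 2 = 10

10
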